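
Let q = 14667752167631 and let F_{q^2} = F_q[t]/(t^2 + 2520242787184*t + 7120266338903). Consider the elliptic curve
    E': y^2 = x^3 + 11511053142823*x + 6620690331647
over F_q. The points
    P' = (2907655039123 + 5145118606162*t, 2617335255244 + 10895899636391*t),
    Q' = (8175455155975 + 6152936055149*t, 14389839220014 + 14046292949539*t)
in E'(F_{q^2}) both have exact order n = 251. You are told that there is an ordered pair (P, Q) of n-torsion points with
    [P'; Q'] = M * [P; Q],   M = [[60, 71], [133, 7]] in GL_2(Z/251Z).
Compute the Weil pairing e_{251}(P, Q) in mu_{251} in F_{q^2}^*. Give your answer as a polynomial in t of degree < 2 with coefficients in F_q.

4430670730216 + 10066620502586*t

Under M = [[60,71],[133,7]] in GL_2(Z/251), e_{251}(P',Q') = e_{251}(P,Q)^(60*7-71*133 mod 251).
So e_{251}(P,Q) = e_{251}(P',Q')^{58}, since 13*58 = 1 mod 251.
Double-and-add over 11111011: 8-1 doublings, 7-1 additions; each step l_{T,T}/v_{2T} or l_{T,P'}/v at Q'+S for random S.
The quotient is 1222004315757 + 13267525359845*t.
Thus e_{251}(P,Q) = 4430670730216 + 10066620502586*t.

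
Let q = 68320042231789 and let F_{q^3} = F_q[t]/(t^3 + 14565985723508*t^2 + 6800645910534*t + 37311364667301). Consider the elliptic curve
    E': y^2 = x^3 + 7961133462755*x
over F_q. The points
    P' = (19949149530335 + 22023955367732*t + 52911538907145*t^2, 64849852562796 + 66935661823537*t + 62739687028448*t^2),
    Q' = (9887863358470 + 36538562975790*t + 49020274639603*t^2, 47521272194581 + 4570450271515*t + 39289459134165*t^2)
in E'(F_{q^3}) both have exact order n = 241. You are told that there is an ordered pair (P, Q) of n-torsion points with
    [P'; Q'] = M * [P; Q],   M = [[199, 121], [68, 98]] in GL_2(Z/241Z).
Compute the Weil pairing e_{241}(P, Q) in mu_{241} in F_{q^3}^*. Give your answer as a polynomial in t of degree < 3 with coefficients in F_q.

The 241-Weil pairing on E[241] over F_{68320042231789} is alternating-bilinear: e_{241}(P',Q') = e_{241}(P,Q)^det(M).
199*98 - 121*68 = 11274; reduced mod 241: det = 188, inverse 50.
Build f_{241,P'} and f_{241,Q'} via the 8-bit ladder of 241=11110001_2; evaluate at shifted divisors; quotient in F_{68320042231789^3}.
e_{241}(P',Q') = 7387650348291 + 44530544459293*t + 59871871526949*t^2.
(7387650348291 + 44530544459293*t + 59871871526949*t^2)^{50} mod (68320042231789,f) = 44881903165814 + 8104809565100*t + 50948675195898*t^2.

44881903165814 + 8104809565100*t + 50948675195898*t^2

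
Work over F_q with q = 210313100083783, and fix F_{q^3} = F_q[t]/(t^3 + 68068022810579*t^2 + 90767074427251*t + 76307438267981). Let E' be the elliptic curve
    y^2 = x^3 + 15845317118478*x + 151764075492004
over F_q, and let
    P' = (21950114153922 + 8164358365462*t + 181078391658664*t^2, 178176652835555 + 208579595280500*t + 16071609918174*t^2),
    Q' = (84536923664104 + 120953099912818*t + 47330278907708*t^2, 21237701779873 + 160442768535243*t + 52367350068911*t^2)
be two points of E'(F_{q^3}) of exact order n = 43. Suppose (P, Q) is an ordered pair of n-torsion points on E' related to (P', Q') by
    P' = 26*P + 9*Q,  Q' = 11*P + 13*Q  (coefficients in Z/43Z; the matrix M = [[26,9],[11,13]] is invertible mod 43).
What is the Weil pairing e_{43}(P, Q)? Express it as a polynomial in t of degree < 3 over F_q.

Under M = [[26,9],[11,13]] in GL_2(Z/43), e_{43}(P',Q') = e_{43}(P,Q)^(26*13-9*11 mod 43).
Hence e(P,Q) = e(P',Q')^{9} where 9 = 24^{-1} mod 43.
Miller loop for e_{43} over F_{210313100083783^3}: bits of 43 = 101011; 5 double steps + 3 add steps, l/v at each.
Result: e(P',Q') = 76501124340127 + 66403881921182*t + 147202971981197*t^2.
e_{43}(P,Q) = (76501124340127 + 66403881921182*t + 147202971981197*t^2)^{9} = 124985966552208 + 31080294612384*t + 202016855967121*t^2.

124985966552208 + 31080294612384*t + 202016855967121*t^2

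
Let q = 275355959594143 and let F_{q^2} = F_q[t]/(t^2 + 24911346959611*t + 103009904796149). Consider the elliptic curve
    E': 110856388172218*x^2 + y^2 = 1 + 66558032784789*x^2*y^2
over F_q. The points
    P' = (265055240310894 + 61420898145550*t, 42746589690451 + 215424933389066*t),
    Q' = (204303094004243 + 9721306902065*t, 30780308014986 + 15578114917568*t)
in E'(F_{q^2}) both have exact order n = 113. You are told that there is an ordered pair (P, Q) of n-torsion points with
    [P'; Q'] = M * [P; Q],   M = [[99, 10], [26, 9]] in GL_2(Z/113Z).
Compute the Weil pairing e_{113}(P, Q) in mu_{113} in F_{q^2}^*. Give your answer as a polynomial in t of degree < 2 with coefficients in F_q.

526376448971 + 179749952013525*t

Under M = [[99,10],[26,9]] in GL_2(Z/113), e_{113}(P',Q') = e_{113}(P,Q)^(99*9-10*26 mod 113).
det(M) mod 113 = 66; its inverse in (Z/113)^* is 12 (check: 66*12 mod 113 = 1).
Edwards a_E,d_E -> Montgomery A=56902435658410,B=249620023325369 -> Weierstrass 131768013047942,186597091866824 via alpha=259032369821287,beta=79913578745393.
Double-and-add over 1110001: 7-1 doublings, 4-1 additions; each step l_{T,T}/v_{2T} or l_{T,P'}/v at Q'+S for random S.
So e_{113}(P',Q') = 133364857549009 + 138667963890908*t.
Hence e(P,Q) = 526376448971 + 179749952013525*t in F_{275355959594143^2}^*.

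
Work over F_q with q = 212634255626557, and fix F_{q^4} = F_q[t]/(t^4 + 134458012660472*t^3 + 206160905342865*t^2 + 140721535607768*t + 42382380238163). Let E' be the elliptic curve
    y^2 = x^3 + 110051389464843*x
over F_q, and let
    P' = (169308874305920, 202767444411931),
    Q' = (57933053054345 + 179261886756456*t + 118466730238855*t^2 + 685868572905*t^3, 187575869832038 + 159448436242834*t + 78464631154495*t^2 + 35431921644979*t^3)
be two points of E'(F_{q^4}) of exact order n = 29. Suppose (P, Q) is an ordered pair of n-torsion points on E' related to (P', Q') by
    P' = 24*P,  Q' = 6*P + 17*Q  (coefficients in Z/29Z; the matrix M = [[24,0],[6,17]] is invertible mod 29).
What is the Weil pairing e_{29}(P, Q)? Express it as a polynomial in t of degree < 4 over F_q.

The 29-Weil pairing on E[29] over F_{212634255626557} is alternating-bilinear: e_{29}(P',Q') = e_{29}(P,Q)^det(M).
Inverting 2 mod 29: 15. Thus e_{29}(P,Q) = e(P',Q')^{15}.
Miller loop for e_{29} over F_{212634255626557^4}: bits of 29 = 11101; 4 double steps + 3 add steps, l/v at each.
f_P(D_Q)/f_Q(D_P) = 76212749764536 + 173825621638869*t + 164995320610379*t^2 + 173973203773117*t^3.
Thus e_{29}(P,Q) = 41297828418708 + 156809528356928*t + 170769282386909*t^2 + 96278990533117*t^3.

41297828418708 + 156809528356928*t + 170769282386909*t^2 + 96278990533117*t^3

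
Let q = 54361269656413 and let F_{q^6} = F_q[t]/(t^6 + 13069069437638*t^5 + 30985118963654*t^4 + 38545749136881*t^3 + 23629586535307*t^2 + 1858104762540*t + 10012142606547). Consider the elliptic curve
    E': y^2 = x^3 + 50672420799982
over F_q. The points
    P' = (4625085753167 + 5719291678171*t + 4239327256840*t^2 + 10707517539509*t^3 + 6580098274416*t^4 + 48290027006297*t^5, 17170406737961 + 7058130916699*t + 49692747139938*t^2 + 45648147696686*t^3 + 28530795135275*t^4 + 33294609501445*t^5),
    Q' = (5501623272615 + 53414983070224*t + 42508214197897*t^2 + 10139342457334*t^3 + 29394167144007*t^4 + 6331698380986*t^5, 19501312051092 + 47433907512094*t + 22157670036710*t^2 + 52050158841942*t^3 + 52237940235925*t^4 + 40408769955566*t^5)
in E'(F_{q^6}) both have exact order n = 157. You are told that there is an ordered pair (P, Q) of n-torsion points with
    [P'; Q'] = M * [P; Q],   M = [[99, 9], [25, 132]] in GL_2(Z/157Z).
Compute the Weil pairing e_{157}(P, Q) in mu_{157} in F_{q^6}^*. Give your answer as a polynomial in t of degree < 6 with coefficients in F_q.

35374294183010 + 15287028645672*t + 29547871198606*t^2 + 31596610788153*t^3 + 22212722472236*t^4 + 52685408414157*t^5

Since e_{157}(P,P)=e_{157}(Q,Q)=1 and e_{157}(Q,P)=e_{157}(P,Q)^{-1}, expanding e_{157}(99*P + 9*Q,25*P + 132*Q) leaves e(P,Q)^det(M).
Hence e(P,Q) = e(P',Q')^{81} where 81 = 126^{-1} mod 157.
Run Miller on y^2=x^3+50672420799982 over F_{54361269656413}: ladder 10011101 (8 bits); e = f_P(D_Q)/f_Q(D_P).
e_{157}(P',Q') = 44913591519394 + 29838015187822*t + 28312804245687*t^2 + 14970937413580*t^3 + 23695837752601*t^4 + 46923802401460*t^5.
Hence e(P,Q) = 35374294183010 + 15287028645672*t + 29547871198606*t^2 + 31596610788153*t^3 + 22212722472236*t^4 + 52685408414157*t^5 in F_{54361269656413^6}^*.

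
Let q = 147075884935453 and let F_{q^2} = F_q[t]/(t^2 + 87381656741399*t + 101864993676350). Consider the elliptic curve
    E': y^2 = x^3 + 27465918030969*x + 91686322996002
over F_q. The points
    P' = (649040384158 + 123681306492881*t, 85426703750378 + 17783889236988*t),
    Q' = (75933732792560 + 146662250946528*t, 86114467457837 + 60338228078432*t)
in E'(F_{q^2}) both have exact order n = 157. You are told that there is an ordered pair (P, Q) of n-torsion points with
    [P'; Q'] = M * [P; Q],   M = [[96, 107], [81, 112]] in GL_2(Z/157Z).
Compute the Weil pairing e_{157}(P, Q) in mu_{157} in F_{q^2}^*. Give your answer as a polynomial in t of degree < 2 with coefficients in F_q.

Since e_{157}(P,P)=e_{157}(Q,Q)=1 and e_{157}(Q,P)=e_{157}(P,Q)^{-1}, expanding e_{157}(96*P + 107*Q,81*P + 112*Q) leaves e(P,Q)^det(M).
det(M) mod 157 = 44; its inverse in (Z/157)^* is 25 (check: 44*25 mod 157 = 1).
Build f_{157,P'} and f_{157,Q'} via the 8-bit ladder of 157=10011101_2; evaluate at shifted divisors; quotient in F_{147075884935453^2}.
So e_{157}(P',Q') = 98748061383463 + 62901077641388*t.
Hence e(P,Q) = 73024192032758 + 97795717236425*t in F_{147075884935453^2}^*.

73024192032758 + 97795717236425*t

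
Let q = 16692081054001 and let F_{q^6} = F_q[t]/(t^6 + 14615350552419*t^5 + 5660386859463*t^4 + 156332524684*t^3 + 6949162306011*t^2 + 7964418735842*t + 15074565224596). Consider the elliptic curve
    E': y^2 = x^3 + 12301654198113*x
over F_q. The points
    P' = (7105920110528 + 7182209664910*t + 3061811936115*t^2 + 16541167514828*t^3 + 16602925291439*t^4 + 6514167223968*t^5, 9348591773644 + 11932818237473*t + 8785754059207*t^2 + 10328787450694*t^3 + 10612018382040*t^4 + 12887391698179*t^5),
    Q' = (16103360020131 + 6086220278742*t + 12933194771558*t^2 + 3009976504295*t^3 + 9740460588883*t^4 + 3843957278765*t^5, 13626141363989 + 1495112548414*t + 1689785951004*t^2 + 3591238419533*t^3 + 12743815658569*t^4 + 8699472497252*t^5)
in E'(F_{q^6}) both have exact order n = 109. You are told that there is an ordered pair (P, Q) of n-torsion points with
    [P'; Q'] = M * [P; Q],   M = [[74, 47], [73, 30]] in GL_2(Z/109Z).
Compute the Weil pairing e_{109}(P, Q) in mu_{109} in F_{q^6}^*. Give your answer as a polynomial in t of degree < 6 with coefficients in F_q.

10636245462787 + 12182748144519*t + 16324753114874*t^2 + 11421877477354*t^3 + 4641110227421*t^4 + 14067512008335*t^5

Under M = [[74,47],[73,30]] in GL_2(Z/109), e_{109}(P',Q') = e_{109}(P,Q)^(74*30-47*73 mod 109).
Hence e(P,Q) = e(P',Q')^{9} where 9 = 97^{-1} mod 109.
Miller loop for e_{109} over F_{16692081054001^6}: bits of 109 = 1101101; 6 double steps + 4 add steps, l/v at each.
So e_{109}(P',Q') = 5581220233888 + 10981436398959*t + 10880757564785*t^2 + 3440100463766*t^3 + 4661885655838*t^4 + 13161182468598*t^5.
Finally e_{109}(P,Q) = 10636245462787 + 12182748144519*t + 16324753114874*t^2 + 11421877477354*t^3 + 4641110227421*t^4 + 14067512008335*t^5.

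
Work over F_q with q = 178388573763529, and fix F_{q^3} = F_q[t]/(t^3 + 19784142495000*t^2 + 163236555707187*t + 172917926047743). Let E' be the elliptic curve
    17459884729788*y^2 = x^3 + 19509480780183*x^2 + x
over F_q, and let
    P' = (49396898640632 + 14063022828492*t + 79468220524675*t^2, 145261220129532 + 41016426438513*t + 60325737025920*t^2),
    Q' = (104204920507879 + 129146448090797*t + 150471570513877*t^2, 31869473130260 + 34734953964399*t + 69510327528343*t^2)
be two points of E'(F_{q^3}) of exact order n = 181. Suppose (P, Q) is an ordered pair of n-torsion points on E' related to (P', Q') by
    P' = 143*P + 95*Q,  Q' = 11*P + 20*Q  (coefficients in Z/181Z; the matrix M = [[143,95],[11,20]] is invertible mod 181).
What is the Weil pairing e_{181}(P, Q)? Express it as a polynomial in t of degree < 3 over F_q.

Since e_{181}(P,P)=e_{181}(Q,Q)=1 and e_{181}(Q,P)=e_{181}(P,Q)^{-1}, expanding e_{181}(143*P + 95*Q,11*P + 20*Q) leaves e(P,Q)^det(M).
So e_{181}(P,Q) = e_{181}(P',Q')^{145}, since 5*145 = 1 mod 181.
Set x_W=73492853599276*u+27400864381627, y_W=73492853599276*v; then E': y_W^2=x_W^3+51475360108236.
Double-and-add over 10110101: 8-1 doublings, 5-1 additions; each step l_{T,T}/v_{2T} or l_{T,P'}/v at Q'+S for random S.
The quotient is 80834202099927 + 43345149891488*t + 17871240548803*t^2.
Finally e_{181}(P,Q) = 47499774086310 + 78884375733237*t + 91901975178415*t^2.

47499774086310 + 78884375733237*t + 91901975178415*t^2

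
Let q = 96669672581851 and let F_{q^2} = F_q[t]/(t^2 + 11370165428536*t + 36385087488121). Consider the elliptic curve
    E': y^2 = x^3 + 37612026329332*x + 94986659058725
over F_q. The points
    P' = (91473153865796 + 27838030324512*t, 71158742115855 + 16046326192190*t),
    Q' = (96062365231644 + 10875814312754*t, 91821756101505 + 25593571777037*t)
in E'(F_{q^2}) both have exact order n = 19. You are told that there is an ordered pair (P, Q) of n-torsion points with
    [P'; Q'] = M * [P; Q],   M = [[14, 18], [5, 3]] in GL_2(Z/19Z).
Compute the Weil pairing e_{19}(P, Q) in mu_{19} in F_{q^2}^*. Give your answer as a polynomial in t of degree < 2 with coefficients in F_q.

e_{19}(aP+bQ,cP+dQ) = e_{19}(P,Q)^(ad-bc); with (a,b,c,d)=(14,18,5,3) this gives the det-19 law.
Hence e(P,Q) = e(P',Q')^{17} where 17 = 9^{-1} mod 19.
Run Miller on y^2=x^3+37612026329332*x+94986659058725 over F_{96669672581851}: ladder 10011 (5 bits); e = f_P(D_Q)/f_Q(D_P).
Miller gives e_{19}(P',Q') = 18955632708088 + 53863541256435*t in F_{96669672581851^2}.
e_{19}(P,Q) = (18955632708088 + 53863541256435*t)^{17} = 86168122572172 + 45455670179347*t.

86168122572172 + 45455670179347*t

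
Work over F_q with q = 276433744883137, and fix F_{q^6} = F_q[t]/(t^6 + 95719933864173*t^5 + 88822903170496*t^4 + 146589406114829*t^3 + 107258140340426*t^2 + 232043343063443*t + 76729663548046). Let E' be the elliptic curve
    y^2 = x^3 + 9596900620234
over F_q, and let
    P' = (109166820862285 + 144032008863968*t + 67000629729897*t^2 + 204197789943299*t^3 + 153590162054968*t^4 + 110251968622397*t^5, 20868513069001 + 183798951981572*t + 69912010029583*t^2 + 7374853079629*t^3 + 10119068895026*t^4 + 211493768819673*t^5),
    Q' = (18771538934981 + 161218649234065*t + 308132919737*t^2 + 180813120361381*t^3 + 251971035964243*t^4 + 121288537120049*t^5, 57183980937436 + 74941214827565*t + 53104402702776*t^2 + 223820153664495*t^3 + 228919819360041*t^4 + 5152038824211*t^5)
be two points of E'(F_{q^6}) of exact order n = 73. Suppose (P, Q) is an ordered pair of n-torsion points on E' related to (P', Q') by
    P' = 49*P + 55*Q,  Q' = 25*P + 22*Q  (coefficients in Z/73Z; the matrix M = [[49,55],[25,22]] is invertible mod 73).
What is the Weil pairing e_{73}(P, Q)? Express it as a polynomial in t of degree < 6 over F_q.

e_{73} is bilinear + alternating on E[73], so e_{73}(49*P + 55*Q, 25*P + 22*Q) = e_{73}(P,Q)^(49*22-55*25).
Hence e(P,Q) = e(P',Q')^{29} where 29 = 68^{-1} mod 73.
Build f_{73,P'} and f_{73,Q'} via the 7-bit ladder of 73=1001001_2; evaluate at shifted divisors; quotient in F_{276433744883137^6}.
The quotient is 105051725483116 + 150046776313966*t + 28344109387485*t^2 + 194702112613176*t^3 + 208127068823776*t^4 + 165181763798869*t^5.
(105051725483116 + 150046776313966*t + 28344109387485*t^2 + 194702112613176*t^3 + 208127068823776*t^4 + 165181763798869*t^5)^{29} mod (276433744883137,f) = 32501280185499 + 209834659993363*t + 51060099741909*t^2 + 865061035780*t^3 + 226740629109980*t^4 + 167819194053720*t^5.

32501280185499 + 209834659993363*t + 51060099741909*t^2 + 865061035780*t^3 + 226740629109980*t^4 + 167819194053720*t^5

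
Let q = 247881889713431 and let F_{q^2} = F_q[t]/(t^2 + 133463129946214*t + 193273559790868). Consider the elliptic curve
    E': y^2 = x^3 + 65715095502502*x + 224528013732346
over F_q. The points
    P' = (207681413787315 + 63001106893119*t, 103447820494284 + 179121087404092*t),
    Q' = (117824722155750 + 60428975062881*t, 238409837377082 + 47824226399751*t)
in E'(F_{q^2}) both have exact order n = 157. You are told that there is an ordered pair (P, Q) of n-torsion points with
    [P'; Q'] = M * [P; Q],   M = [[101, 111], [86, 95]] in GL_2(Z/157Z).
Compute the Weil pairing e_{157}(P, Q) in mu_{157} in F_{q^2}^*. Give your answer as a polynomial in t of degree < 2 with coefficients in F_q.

e_{157} is bilinear + alternating on E[157], so e_{157}(101*P + 111*Q, 86*P + 95*Q) = e_{157}(P,Q)^(101*95-111*86).
det M = 101*95 - 111*86 = 49 = 49 (mod 157); 49^{-1} = 141 (mod 157).
Build f_{157,P'} and f_{157,Q'} via the 8-bit ladder of 157=10011101_2; evaluate at shifted divisors; quotient in F_{247881889713431^2}.
The quotient is 205713640309020 + 132967226107318*t.
e_{157}(P,Q) = (205713640309020 + 132967226107318*t)^{141} = 65914440241011 + 224756544309160*t.

65914440241011 + 224756544309160*t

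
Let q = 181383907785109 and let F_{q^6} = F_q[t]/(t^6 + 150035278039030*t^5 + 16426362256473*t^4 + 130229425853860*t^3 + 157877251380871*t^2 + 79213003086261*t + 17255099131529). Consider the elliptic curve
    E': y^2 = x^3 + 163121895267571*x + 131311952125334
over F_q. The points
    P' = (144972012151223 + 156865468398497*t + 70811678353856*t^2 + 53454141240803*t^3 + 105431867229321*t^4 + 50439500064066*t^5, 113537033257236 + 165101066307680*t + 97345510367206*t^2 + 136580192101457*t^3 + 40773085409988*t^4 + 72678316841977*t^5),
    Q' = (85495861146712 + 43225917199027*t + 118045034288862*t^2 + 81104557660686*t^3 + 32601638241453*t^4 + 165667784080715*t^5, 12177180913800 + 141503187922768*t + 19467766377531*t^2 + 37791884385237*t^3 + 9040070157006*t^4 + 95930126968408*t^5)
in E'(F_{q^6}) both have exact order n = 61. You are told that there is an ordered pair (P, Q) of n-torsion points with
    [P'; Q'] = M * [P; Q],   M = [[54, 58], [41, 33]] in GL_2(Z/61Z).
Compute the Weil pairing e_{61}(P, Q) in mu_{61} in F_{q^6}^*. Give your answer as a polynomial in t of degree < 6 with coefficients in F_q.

e_{61} is bilinear + alternating on E[61], so e_{61}(54*P + 58*Q, 41*P + 33*Q) = e_{61}(P,Q)^(54*33-58*41).
Hence e(P,Q) = e(P',Q')^{48} where 48 = 14^{-1} mod 61.
Miller loop for e_{61} over F_{181383907785109^6}: bits of 61 = 111101; 5 double steps + 4 add steps, l/v at each.
The quotient is 180125659564862 + 38434512519370*t + 155343837775611*t^2 + 8633223802284*t^3 + 50874765942713*t^4 + 93821631194095*t^5.
Raise to 48: e(P,Q) = 167564092282599 + 3005562736194*t + 112235994545450*t^2 + 65613008728215*t^3 + 110055594152613*t^4 + 1667610668135*t^5 in mu_{61}.

167564092282599 + 3005562736194*t + 112235994545450*t^2 + 65613008728215*t^3 + 110055594152613*t^4 + 1667610668135*t^5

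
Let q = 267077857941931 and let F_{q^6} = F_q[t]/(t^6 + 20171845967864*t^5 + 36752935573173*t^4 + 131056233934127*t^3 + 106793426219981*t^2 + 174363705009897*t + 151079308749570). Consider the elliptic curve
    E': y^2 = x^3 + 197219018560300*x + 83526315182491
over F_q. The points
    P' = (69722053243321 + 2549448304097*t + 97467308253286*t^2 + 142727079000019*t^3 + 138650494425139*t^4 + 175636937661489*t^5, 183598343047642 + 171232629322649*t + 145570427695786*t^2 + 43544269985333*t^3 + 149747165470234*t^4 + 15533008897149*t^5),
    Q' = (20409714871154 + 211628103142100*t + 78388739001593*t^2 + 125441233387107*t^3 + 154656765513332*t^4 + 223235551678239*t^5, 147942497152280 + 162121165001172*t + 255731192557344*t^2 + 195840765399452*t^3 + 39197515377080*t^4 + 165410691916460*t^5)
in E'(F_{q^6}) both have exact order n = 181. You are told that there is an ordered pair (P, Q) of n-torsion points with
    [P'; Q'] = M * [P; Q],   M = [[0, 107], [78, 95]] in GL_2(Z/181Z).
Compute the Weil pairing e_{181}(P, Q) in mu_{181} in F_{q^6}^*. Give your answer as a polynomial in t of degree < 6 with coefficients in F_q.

209961066082432 + 211986239555971*t + 11634448915471*t^2 + 225496966491752*t^3 + 193151868149853*t^4 + 94726550534982*t^5

Since e_{181}(P,P)=e_{181}(Q,Q)=1 and e_{181}(Q,P)=e_{181}(P,Q)^{-1}, expanding e_{181}(107*Q,78*P + 95*Q) leaves e(P,Q)^det(M).
det M = 0*95 - 107*78 = -8346 = 161 (mod 181); 161^{-1} = 9 (mod 181).
Build f_{181,P'} and f_{181,Q'} via the 8-bit ladder of 181=10110101_2; evaluate at shifted divisors; quotient in F_{267077857941931^6}.
Miller gives e_{181}(P',Q') = 7520764405703 + 233574292184829*t + 104671184088883*t^2 + 105651780449044*t^3 + 100033921238435*t^4 + 62198974385598*t^5 in F_{267077857941931^6}.
Raise to 9: e(P,Q) = 209961066082432 + 211986239555971*t + 11634448915471*t^2 + 225496966491752*t^3 + 193151868149853*t^4 + 94726550534982*t^5 in mu_{181}.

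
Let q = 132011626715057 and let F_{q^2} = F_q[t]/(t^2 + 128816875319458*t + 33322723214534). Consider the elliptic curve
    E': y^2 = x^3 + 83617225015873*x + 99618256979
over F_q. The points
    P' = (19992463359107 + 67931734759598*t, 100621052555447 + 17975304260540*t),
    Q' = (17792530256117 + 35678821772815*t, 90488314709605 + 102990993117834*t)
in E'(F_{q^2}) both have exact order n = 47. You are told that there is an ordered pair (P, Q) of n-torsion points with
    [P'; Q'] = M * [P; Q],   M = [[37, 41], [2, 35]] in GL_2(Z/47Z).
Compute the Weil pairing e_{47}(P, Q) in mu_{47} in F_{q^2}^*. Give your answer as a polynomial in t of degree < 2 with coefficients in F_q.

e_{47}(aP+bQ,cP+dQ) = e_{47}(P,Q)^(ad-bc); with (a,b,c,d)=(37,41,2,35) this gives the det-47 law.
37*35 - 41*2 = 1213; reduced mod 47: det = 38, inverse 26.
Double-and-add over 101111: 6-1 doublings, 5-1 additions; each step l_{T,T}/v_{2T} or l_{T,P'}/v at Q'+S for random S.
Miller gives e_{47}(P',Q') = 69149732792387 + 97025302872188*t in F_{132011626715057^2}.
Finally e_{47}(P,Q) = 44329919666994 + 14199376806272*t.

44329919666994 + 14199376806272*t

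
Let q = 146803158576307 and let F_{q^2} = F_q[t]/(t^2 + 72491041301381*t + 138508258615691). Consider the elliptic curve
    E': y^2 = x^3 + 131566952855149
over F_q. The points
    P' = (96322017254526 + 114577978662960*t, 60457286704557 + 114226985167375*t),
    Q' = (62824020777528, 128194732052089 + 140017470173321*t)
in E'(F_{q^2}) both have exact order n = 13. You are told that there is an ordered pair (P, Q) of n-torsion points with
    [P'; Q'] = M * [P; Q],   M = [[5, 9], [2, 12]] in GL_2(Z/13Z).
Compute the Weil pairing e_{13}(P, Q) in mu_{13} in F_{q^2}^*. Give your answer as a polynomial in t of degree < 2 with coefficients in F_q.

e_{13} is bilinear + alternating on E[13], so e_{13}(5*P + 9*Q, 2*P + 12*Q) = e_{13}(P,Q)^(5*12-9*2).
Hence e(P,Q) = e(P',Q')^{9} where 9 = 3^{-1} mod 13.
Build f_{13,P'} and f_{13,Q'} via the 4-bit ladder of 13=1101_2; evaluate at shifted divisors; quotient in F_{146803158576307^2}.
f_P(D_Q)/f_Q(D_P) = 128340574553208 + 94040918416334*t.
Thus e_{13}(P,Q) = 14436586318213 + 14006961565839*t.

14436586318213 + 14006961565839*t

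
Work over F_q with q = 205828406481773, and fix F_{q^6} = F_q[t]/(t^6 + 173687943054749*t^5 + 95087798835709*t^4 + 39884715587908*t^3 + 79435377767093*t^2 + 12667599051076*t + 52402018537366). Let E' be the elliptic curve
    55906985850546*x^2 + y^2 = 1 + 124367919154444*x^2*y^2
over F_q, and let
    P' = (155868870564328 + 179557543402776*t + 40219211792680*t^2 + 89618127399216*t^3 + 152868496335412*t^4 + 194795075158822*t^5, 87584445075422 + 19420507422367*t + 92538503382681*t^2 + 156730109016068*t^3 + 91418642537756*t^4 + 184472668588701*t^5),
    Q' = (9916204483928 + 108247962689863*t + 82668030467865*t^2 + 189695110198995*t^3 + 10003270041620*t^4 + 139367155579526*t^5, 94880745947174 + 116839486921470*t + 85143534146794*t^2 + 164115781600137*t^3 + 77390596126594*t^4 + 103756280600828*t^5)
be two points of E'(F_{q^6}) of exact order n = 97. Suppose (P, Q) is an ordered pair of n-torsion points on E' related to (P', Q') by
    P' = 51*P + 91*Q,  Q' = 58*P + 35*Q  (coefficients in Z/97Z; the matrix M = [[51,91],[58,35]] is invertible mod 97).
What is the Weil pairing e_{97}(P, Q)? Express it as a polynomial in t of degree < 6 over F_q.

e_{97}(aP+bQ,cP+dQ) = e_{97}(P,Q)^(ad-bc); with (a,b,c,d)=(51,91,58,35) this gives the det-97 law.
Inverting 96 mod 97: 96. Thus e_{97}(P,Q) = e(P',Q')^{96}.
Map (x,y)_Ed via u=(1+y)/(1-y), v=(1+y)/((1-y)x) to Montgomery A=39975765446528,B=131246081126964; then to (a',b')=(189817108938650,3738889554433).
Run Miller on y^2=x^3+189817108938650*x+3738889554433 over F_{205828406481773}: ladder 1100001 (7 bits); e = f_P(D_Q)/f_Q(D_P).
Miller gives e_{97}(P',Q') = 115092818154318 + 44343837164738*t + 115336479187391*t^2 + 181673730659089*t^3 + 76554992941619*t^4 + 18538972869717*t^5 in F_{205828406481773^6}.
e_{97}(P,Q) = (115092818154318 + 44343837164738*t + 115336479187391*t^2 + 181673730659089*t^3 + 76554992941619*t^4 + 18538972869717*t^5)^{96} = 168434677118972 + 124885890794607*t + 30847472051499*t^2 + 203885123809980*t^3 + 58147490519809*t^4 + 72067217127258*t^5.

168434677118972 + 124885890794607*t + 30847472051499*t^2 + 203885123809980*t^3 + 58147490519809*t^4 + 72067217127258*t^5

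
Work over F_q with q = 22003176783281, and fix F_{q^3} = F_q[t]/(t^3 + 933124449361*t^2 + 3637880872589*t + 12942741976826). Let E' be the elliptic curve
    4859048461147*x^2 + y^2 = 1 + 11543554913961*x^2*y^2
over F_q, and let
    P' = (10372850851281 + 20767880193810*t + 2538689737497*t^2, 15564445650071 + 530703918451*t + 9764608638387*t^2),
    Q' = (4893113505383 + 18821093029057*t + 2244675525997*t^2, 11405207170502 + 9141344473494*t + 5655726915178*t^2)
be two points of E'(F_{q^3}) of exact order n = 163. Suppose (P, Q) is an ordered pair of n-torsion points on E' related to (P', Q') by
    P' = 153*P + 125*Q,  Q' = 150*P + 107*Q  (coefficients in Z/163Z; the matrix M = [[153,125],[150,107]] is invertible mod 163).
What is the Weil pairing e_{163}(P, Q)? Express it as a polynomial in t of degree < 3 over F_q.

e_{163}(aP+bQ,cP+dQ) = e_{163}(P,Q)^(ad-bc); with (a,b,c,d)=(153,125,150,107) this gives the det-163 law.
Hence e(P,Q) = e(P',Q')^{42} where 42 = 66^{-1} mod 163.
Edwards->Montgomery: u=(1+y)/(1-y), v=u/x -> 7786326713018v^2=u^3+7698448987661u^2+u; then x_W=9330461778437u+17402551751372: y^2=x^3+12653522583200*x+857372411429.
Double-and-add over 10100011: 8-1 doublings, 4-1 additions; each step l_{T,T}/v_{2T} or l_{T,P'}/v at Q'+S for random S.
The quotient is 17987267212581 + 15882704388038*t + 21206329067477*t^2.
Finally e_{163}(P,Q) = 17245316948693 + 5340152158327*t + 5813752241309*t^2.

17245316948693 + 5340152158327*t + 5813752241309*t^2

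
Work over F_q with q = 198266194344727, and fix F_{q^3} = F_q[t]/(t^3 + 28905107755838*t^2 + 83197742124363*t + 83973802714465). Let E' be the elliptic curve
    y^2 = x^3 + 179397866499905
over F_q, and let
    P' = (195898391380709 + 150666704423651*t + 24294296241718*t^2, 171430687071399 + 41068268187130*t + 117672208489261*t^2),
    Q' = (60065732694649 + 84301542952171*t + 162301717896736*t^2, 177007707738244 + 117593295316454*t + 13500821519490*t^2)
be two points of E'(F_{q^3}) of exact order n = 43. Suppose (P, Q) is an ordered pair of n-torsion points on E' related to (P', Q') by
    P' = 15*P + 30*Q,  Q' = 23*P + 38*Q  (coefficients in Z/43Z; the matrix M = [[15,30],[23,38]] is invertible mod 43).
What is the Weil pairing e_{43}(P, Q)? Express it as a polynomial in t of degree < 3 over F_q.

70618109640704 + 129112367135717*t + 169008612852178*t^2

Since e_{43}(P,P)=e_{43}(Q,Q)=1 and e_{43}(Q,P)=e_{43}(P,Q)^{-1}, expanding e_{43}(15*P + 30*Q,23*P + 38*Q) leaves e(P,Q)^det(M).
Inverting 9 mod 43: 24. Thus e_{43}(P,Q) = e(P',Q')^{24}.
6-bit Miller (101011) on E'/F_{198266194344727} with a'=0, b'=179397866499905: accumulate tangent/chord ratios at Q'+S and P'+S'.
Miller gives e_{43}(P',Q') = 165621971221149 + 128398472809235*t + 66068533173884*t^2 in F_{198266194344727^3}.
e_{43}(P,Q) = (165621971221149 + 128398472809235*t + 66068533173884*t^2)^{24} = 70618109640704 + 129112367135717*t + 169008612852178*t^2.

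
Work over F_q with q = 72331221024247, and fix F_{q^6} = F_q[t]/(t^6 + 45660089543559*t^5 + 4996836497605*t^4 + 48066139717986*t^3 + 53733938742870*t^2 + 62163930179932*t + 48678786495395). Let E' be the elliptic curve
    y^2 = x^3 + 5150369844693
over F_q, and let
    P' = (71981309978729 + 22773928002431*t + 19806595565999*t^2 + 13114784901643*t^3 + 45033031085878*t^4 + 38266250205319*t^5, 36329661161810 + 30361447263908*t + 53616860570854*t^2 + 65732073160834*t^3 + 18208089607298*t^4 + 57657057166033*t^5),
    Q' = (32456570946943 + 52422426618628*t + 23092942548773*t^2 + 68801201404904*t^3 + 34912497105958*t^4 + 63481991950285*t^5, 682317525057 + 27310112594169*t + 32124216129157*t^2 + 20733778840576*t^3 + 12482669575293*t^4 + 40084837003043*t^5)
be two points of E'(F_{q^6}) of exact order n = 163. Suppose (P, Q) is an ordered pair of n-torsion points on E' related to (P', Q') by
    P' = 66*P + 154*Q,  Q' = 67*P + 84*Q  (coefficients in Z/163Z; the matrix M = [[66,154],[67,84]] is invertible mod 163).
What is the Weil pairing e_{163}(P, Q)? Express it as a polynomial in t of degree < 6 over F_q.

The 163-Weil pairing on E[163] over F_{72331221024247} is alternating-bilinear: e_{163}(P',Q') = e_{163}(P,Q)^det(M).
Inverting 116 mod 163: 52. Thus e_{163}(P,Q) = e(P',Q')^{52}.
n = 163 = (10100011)_2 (8 bits, wt 4); accumulate f_{163,P'}(Q'+S)/f_{163,P'}(S) along the 7-step ladder.
The quotient is 39441306613962 + 32238988870203*t + 68064613142591*t^2 + 13639218035031*t^3 + 41432821475893*t^4 + 37648585103650*t^5.
Thus e_{163}(P,Q) = 16964499720183 + 39600629163398*t + 41664650771926*t^2 + 52351333037098*t^3 + 67957126432186*t^4 + 39484855232150*t^5.

16964499720183 + 39600629163398*t + 41664650771926*t^2 + 52351333037098*t^3 + 67957126432186*t^4 + 39484855232150*t^5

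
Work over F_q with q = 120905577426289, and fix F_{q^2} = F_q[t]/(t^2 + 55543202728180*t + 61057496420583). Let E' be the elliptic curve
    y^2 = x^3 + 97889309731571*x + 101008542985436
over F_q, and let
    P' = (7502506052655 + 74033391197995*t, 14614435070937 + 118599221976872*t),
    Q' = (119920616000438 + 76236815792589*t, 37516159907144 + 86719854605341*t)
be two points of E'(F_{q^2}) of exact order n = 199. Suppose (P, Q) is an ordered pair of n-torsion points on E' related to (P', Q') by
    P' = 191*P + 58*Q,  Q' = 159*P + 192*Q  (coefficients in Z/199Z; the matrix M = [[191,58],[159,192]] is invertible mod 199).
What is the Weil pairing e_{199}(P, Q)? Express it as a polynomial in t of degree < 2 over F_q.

e_{199}(aP+bQ,cP+dQ) = e_{199}(P,Q)^(ad-bc); with (a,b,c,d)=(191,58,159,192) this gives the det-199 law.
Hence e(P,Q) = e(P',Q')^{116} where 116 = 187^{-1} mod 199.
n = 199 = (11000111)_2 (8 bits, wt 5); accumulate f_{199,P'}(Q'+S)/f_{199,P'}(S) along the 7-step ladder.
The quotient is 77449599908403 + 48075281969542*t.
Thus e_{199}(P,Q) = 54583518973156 + 25121498888841*t.

54583518973156 + 25121498888841*t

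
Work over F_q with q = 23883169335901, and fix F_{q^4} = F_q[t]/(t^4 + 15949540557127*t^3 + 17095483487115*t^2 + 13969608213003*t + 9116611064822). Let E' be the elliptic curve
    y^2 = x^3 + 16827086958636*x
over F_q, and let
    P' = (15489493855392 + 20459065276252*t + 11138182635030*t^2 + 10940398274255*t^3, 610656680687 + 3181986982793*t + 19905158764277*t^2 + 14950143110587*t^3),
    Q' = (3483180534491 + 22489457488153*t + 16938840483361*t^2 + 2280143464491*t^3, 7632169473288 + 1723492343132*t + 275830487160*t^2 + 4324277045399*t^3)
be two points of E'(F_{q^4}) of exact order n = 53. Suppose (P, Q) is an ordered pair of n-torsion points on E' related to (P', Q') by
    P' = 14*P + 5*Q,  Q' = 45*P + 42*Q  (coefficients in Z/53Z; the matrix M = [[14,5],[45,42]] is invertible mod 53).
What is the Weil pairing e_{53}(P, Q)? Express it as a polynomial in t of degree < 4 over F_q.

10004323550413 + 19732468280471*t + 5275881807298*t^2 + 5639446017275*t^3

Under M = [[14,5],[45,42]] in GL_2(Z/53), e_{53}(P',Q') = e_{53}(P,Q)^(14*42-5*45 mod 53).
14*42 - 5*45 = 363; reduced mod 53: det = 45, inverse 33.
Run Miller on y^2=x^3+16827086958636*x over F_{23883169335901}: ladder 110101 (6 bits); e = f_P(D_Q)/f_Q(D_P).
So e_{53}(P',Q') = 1308538763256 + 9693094861390*t + 18659337751946*t^2 + 7275479518698*t^3.
(1308538763256 + 9693094861390*t + 18659337751946*t^2 + 7275479518698*t^3)^{33} mod (23883169335901,f) = 10004323550413 + 19732468280471*t + 5275881807298*t^2 + 5639446017275*t^3.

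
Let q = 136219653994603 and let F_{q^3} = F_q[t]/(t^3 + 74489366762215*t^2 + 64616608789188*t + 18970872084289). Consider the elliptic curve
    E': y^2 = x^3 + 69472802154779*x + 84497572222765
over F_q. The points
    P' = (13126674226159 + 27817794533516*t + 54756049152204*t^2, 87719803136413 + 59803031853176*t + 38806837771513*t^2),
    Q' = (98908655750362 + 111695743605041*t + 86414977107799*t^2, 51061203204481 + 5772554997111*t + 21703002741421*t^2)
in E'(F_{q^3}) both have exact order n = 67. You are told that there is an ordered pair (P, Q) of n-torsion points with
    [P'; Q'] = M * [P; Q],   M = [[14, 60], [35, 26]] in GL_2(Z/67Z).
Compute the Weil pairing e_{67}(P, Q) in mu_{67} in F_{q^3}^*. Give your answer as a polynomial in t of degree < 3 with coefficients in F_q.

62318621631911 + 89458862250121*t + 71212408620979*t^2

Alternating bilinearity on E[67] (values in mu_{67} in F_{136219653994603^3}) gives e(P',Q') = e(P,Q)^det(M).
det M = 14*26 - 60*35 = -1736 = 6 (mod 67); 6^{-1} = 56 (mod 67).
Miller loop for e_{67} over F_{136219653994603^3}: bits of 67 = 1000011; 6 double steps + 2 add steps, l/v at each.
f_P(D_Q)/f_Q(D_P) = 40008131561018 + 40357427185161*t + 65646950682094*t^2.
Raise to 56: e(P,Q) = 62318621631911 + 89458862250121*t + 71212408620979*t^2 in mu_{67}.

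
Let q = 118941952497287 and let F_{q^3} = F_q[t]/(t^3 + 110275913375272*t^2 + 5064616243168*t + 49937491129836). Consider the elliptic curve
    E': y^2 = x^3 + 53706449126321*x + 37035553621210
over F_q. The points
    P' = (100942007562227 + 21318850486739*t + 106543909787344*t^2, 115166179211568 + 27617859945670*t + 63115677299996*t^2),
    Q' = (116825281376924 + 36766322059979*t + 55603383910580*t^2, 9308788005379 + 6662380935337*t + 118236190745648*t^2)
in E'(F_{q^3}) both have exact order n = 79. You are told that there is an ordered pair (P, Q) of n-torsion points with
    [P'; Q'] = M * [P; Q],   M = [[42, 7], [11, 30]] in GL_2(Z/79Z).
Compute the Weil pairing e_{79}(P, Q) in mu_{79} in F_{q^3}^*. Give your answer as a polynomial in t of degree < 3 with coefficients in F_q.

44238261510418 + 13829774309430*t + 5419589063282*t^2

Under M = [[42,7],[11,30]] in GL_2(Z/79), e_{79}(P',Q') = e_{79}(P,Q)^(42*30-7*11 mod 79).
42*30 - 7*11 = 1183; reduced mod 79: det = 77, inverse 39.
7-bit Miller (1001111) on E'/F_{118941952497287} with a'=53706449126321, b'=37035553621210: accumulate tangent/chord ratios at Q'+S and P'+S'.
f_P(D_Q)/f_Q(D_P) = 63943098130282 + 34484381433285*t + 90198223834046*t^2.
Thus e_{79}(P,Q) = 44238261510418 + 13829774309430*t + 5419589063282*t^2.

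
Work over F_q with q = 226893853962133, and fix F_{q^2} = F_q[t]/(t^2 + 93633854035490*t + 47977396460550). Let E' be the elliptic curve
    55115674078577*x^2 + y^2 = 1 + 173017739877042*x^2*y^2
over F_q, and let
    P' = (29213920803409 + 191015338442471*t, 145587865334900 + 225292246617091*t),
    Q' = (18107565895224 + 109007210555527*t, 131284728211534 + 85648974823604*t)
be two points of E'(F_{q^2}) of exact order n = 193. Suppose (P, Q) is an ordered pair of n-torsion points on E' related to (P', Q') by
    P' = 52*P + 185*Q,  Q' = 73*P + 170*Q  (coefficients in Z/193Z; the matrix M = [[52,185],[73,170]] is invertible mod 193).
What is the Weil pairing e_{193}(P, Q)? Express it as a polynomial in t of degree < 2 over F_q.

e_{193} is bilinear + alternating on E[193], so e_{193}(52*P + 185*Q, 73*P + 170*Q) = e_{193}(P,Q)^(52*170-185*73).
Hence e(P,Q) = e(P',Q')^{76} where 76 = 160^{-1} mod 193.
Map (x,y)_Ed via u=(1+y)/(1-y), v=(1+y)/((1-y)x) to Montgomery A=219974584682736,B=203318932725922; then to (a',b')=(199780544324474,70054722765667).
Build f_{193,P'} and f_{193,Q'} via the 8-bit ladder of 193=11000001_2; evaluate at shifted divisors; quotient in F_{226893853962133^2}.
Result: e(P',Q') = 30823782096011 + 108019157552589*t.
e_{193}(P,Q) = (30823782096011 + 108019157552589*t)^{76} = 105631306861645 + 76238485985299*t.

105631306861645 + 76238485985299*t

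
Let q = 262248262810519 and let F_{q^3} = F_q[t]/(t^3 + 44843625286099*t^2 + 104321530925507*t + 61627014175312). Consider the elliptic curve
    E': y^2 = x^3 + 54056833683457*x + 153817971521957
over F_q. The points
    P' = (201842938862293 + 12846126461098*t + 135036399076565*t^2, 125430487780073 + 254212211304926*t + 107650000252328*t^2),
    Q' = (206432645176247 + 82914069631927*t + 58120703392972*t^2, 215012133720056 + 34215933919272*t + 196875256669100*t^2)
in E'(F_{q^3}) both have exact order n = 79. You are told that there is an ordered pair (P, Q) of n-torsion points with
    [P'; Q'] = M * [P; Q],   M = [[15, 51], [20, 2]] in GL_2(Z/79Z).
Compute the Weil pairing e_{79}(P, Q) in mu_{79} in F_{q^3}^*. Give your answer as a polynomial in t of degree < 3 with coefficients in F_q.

The 79-Weil pairing on E[79] over F_{262248262810519} is alternating-bilinear: e_{79}(P',Q') = e_{79}(P,Q)^det(M).
So e_{79}(P,Q) = e_{79}(P',Q')^{47}, since 37*47 = 1 mod 79.
n = 79 = (1001111)_2 (7 bits, wt 5); accumulate f_{79,P'}(Q'+S)/f_{79,P'}(S) along the 6-step ladder.
Miller gives e_{79}(P',Q') = 71642712638091 + 191660037129795*t + 126962357366707*t^2 in F_{262248262810519^3}.
Finally e_{79}(P,Q) = 113161544599790 + 6867276121972*t + 96550558337508*t^2.

113161544599790 + 6867276121972*t + 96550558337508*t^2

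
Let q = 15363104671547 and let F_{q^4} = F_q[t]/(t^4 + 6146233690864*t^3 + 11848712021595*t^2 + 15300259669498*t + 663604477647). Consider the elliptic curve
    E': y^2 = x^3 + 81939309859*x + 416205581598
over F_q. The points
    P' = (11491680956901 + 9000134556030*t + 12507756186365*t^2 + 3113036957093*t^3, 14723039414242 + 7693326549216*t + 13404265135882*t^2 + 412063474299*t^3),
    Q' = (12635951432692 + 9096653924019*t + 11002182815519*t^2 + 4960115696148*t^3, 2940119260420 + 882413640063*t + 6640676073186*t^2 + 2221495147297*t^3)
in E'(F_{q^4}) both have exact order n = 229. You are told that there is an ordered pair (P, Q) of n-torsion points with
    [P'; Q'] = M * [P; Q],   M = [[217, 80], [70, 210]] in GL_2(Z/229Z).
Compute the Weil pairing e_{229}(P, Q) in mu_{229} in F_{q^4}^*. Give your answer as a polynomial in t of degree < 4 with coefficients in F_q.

13180752042715 + 14875494278159*t + 14333170777392*t^2 + 12264421999267*t^3

Since e_{229}(P,P)=e_{229}(Q,Q)=1 and e_{229}(Q,P)=e_{229}(P,Q)^{-1}, expanding e_{229}(217*P + 80*Q,70*P + 210*Q) leaves e(P,Q)^det(M).
Hence e(P,Q) = e(P',Q')^{205} where 205 = 124^{-1} mod 229.
Miller loop for e_{229} over F_{15363104671547^4}: bits of 229 = 11100101; 7 double steps + 4 add steps, l/v at each.
Result: e(P',Q') = 9485316412616 + 6606170593279*t + 11137110513308*t^2 + 10285789265790*t^3.
Hence e(P,Q) = 13180752042715 + 14875494278159*t + 14333170777392*t^2 + 12264421999267*t^3 in F_{15363104671547^4}^*.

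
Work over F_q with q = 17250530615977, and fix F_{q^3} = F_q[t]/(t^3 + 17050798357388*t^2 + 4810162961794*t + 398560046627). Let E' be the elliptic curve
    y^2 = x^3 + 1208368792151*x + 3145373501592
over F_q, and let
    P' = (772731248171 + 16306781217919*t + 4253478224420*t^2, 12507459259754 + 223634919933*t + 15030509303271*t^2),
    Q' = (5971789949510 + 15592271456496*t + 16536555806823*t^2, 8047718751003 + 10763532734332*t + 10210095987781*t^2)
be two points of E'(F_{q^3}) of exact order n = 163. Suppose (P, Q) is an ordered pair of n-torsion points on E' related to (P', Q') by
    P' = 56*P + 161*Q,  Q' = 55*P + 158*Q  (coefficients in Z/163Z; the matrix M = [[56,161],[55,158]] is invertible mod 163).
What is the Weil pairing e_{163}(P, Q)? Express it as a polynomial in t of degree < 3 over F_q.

e_{163} is bilinear + alternating on E[163], so e_{163}(56*P + 161*Q, 55*P + 158*Q) = e_{163}(P,Q)^(56*158-161*55).
det M = 56*158 - 161*55 = -7 = 156 (mod 163); 156^{-1} = 93 (mod 163).
Build f_{163,P'} and f_{163,Q'} via the 8-bit ladder of 163=10100011_2; evaluate at shifted divisors; quotient in F_{17250530615977^3}.
Result: e(P',Q') = 885432334105 + 14443717510679*t + 2611396702409*t^2.
e_{163}(P,Q) = (885432334105 + 14443717510679*t + 2611396702409*t^2)^{93} = 7256830452405 + 6140202649020*t + 9565186708155*t^2.

7256830452405 + 6140202649020*t + 9565186708155*t^2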